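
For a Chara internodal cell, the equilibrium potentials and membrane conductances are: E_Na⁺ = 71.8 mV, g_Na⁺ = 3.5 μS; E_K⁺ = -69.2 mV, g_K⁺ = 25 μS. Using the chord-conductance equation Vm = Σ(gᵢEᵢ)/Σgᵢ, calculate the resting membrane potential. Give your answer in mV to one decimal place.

Σ gᵢEᵢ = 3.5·(71.8) + 25·(-69.2) = -1478.70
Σ gᵢ = 3.5 + 25 = 28.5
Vm = -1478.70 / 28.5 = -51.88 mV

-51.9 mV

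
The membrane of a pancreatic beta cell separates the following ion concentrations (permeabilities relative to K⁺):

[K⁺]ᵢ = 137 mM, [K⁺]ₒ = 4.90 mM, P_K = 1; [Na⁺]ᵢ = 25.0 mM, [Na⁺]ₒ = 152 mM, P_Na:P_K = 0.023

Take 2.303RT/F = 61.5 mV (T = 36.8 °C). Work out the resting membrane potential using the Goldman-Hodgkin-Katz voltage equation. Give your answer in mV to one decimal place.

-74.7 mV

Vm = 61.5 · log₁₀[(Σ P·[cation]ₒ + Σ P·[anion]ᵢ) / (Σ P·[cation]ᵢ + Σ P·[anion]ₒ)]
Numerator = 1×4.90 + 0.023×152 = 8.396
Denominator = 1×137 + 0.023×25.0 = 137.6
Vm = 61.5 · log₁₀(0.061029) = 61.5 × (-1.2145) = -74.69 mV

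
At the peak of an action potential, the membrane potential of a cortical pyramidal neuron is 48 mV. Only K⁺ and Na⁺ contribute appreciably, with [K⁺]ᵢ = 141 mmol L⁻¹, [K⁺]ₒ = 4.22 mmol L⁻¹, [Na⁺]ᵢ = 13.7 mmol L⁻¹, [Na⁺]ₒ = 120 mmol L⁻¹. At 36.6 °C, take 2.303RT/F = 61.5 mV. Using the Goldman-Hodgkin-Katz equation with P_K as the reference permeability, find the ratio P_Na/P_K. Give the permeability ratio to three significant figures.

Let α = P_Na/P_K. GHK: Vm = 61.5·log₁₀[(Kₒ + α·Naₒ)/(Kᵢ + α·Naᵢ)].
10^(Vm/61.5) = 10^(48.0/61.5) = 6.0324
So 6.0324·(Kᵢ + α·Naᵢ) = Kₒ + α·Naₒ → α = (6.0324·141.0 − 4.22) / (120.0 − 6.0324·13.7)
α = (850.6 − 4.22) / (120.0 − 82.64) = 846.3/37.36 = 22.66

22.7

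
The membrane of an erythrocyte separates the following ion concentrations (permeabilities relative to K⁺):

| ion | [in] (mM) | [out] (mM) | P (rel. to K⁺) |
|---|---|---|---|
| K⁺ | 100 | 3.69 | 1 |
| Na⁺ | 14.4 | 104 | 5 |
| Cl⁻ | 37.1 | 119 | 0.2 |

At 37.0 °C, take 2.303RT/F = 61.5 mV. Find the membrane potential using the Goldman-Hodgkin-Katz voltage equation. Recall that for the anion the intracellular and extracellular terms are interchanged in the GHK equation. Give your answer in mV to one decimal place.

26.7 mV

Vm = 61.5 · log₁₀[(Σ P·[cation]ₒ + Σ P·[anion]ᵢ) / (Σ P·[cation]ᵢ + Σ P·[anion]ₒ)]
Numerator = 1×3.69 + 5×104 + 0.2×37.1 = 531.1
Denominator = 1×100 + 5×14.4 + 0.2×119 = 195.8
Vm = 61.5 · log₁₀(2.7125) = 61.5 × (0.4334) = 26.65 mV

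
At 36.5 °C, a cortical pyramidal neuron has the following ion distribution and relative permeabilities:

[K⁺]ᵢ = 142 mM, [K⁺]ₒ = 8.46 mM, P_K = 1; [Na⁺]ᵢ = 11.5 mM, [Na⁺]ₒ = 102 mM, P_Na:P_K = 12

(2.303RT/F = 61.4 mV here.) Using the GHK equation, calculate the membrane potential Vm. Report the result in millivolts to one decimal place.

Vm = 61.4 · log₁₀[(Σ P·[cation]ₒ + Σ P·[anion]ᵢ) / (Σ P·[cation]ᵢ + Σ P·[anion]ₒ)]
Numerator = 1×8.46 + 12×102 = 1232
Denominator = 1×142 + 12×11.5 = 280
Vm = 61.4 · log₁₀(4.4016) = 61.4 × (0.6436) = 39.52 mV

39.5 mV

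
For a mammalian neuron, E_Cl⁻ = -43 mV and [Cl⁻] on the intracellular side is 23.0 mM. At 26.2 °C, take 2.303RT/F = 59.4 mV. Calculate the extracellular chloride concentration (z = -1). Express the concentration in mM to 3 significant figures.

Nernst: E = (59.4/-1) · log₁₀([out]/[in]), so log₁₀([out]/[in]) = -43.0 × -1 / 59.4 = 0.7239.
[out]/[in] = 10^(0.7239) = 5.295.
[out] = 5.295 × 23.0 = 121.8 mM.

122 mM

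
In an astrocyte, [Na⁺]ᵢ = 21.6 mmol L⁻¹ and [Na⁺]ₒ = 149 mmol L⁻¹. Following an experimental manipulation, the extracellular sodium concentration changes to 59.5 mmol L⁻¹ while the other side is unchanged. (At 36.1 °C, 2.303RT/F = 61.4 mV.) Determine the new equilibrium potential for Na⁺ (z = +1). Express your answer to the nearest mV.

27 mV

After the shift: [Na⁺]_out = 59.5, [Na⁺]_in = 21.6 mmol L⁻¹.
E_new = (61.4/1)·log₁₀(59.5/21.6) = 61.40 · (0.4401) = 27.02 mV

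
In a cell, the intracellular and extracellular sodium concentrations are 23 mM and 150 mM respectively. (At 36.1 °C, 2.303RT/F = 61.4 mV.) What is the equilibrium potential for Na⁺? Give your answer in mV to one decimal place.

E = (61.4/z) · log₁₀([Na⁺]_out/[Na⁺]_in) with z = +1.
= (61.4/1) · log₁₀(150/23) = 61.40 · log₁₀(6.522)
= 61.40 · (0.8144) = 50.00 mV

50.0 mV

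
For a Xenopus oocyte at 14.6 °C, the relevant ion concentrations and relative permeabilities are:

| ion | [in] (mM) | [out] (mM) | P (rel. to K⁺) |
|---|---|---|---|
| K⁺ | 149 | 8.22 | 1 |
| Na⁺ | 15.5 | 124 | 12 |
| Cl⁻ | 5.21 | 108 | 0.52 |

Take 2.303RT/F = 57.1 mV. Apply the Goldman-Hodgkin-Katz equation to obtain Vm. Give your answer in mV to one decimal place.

33.3 mV

Vm = 57.1 · log₁₀[(Σ P·[cation]ₒ + Σ P·[anion]ᵢ) / (Σ P·[cation]ᵢ + Σ P·[anion]ₒ)]
Numerator = 1×8.22 + 12×124 + 0.52×5.21 = 1499
Denominator = 1×149 + 12×15.5 + 0.52×108 = 391.2
Vm = 57.1 · log₁₀(3.832) = 57.1 × (0.5834) = 33.31 mV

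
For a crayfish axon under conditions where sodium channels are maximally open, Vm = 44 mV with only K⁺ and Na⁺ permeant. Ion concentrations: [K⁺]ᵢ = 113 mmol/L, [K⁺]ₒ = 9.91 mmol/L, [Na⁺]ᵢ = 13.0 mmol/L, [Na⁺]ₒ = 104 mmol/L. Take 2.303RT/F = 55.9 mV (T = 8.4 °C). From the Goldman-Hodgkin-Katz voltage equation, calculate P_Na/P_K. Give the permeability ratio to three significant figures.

28.0

Let α = P_Na/P_K. GHK: Vm = 55.9·log₁₀[(Kₒ + α·Naₒ)/(Kᵢ + α·Naᵢ)].
10^(Vm/55.9) = 10^(44.0/55.9) = 6.1252
So 6.1252·(Kᵢ + α·Naᵢ) = Kₒ + α·Naₒ → α = (6.1252·113.0 − 9.91) / (104.0 − 6.1252·13.0)
α = (692.1 − 9.91) / (104.0 − 79.63) = 682.2/24.37 = 27.99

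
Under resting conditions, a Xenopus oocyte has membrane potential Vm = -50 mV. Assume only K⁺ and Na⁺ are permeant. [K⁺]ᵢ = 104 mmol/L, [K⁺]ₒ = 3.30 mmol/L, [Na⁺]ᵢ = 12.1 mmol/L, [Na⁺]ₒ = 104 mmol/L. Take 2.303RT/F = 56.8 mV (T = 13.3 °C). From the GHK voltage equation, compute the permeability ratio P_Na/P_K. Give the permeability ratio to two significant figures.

Let α = P_Na/P_K. GHK: Vm = 56.8·log₁₀[(Kₒ + α·Naₒ)/(Kᵢ + α·Naᵢ)].
10^(Vm/56.8) = 10^(-50.0/56.8) = 0.13174
So 0.13174·(Kᵢ + α·Naᵢ) = Kₒ + α·Naₒ → α = (0.13174·104.0 − 3.3) / (104.0 − 0.13174·12.1)
α = (13.7 − 3.3) / (104.0 − 1.594) = 10.4/102.4 = 0.1016

0.10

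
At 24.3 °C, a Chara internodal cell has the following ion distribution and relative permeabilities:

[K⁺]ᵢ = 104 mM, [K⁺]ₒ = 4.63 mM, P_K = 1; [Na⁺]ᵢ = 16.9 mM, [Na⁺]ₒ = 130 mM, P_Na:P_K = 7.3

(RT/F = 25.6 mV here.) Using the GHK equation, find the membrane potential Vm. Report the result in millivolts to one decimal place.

36.7 mV

Vm = 25.6 · ln[(Σ P·[cation]ₒ + Σ P·[anion]ᵢ) / (Σ P·[cation]ᵢ + Σ P·[anion]ₒ)]
Numerator = 1×4.63 + 7.3×130 = 953.6
Denominator = 1×104 + 7.3×16.9 = 227.4
Vm = 25.6 · ln(4.1942) = 25.6 × (1.4337) = 36.70 mV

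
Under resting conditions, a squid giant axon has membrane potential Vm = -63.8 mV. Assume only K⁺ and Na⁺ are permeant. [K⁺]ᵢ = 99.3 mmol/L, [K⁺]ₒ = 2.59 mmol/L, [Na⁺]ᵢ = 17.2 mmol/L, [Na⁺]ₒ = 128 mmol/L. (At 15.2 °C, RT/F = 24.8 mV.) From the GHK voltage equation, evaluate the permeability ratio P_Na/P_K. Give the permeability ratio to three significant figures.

0.0394

Let α = P_Na/P_K. GHK: Vm = 24.8·ln[(Kₒ + α·Naₒ)/(Kᵢ + α·Naᵢ)].
e^(Vm/24.8) = e^(-63.8/24.8) = 0.076338
So 0.076338·(Kᵢ + α·Naᵢ) = Kₒ + α·Naₒ → α = (0.076338·99.3 − 2.59) / (128.0 − 0.076338·17.2)
α = (7.58 − 2.59) / (128.0 − 1.313) = 4.99/126.7 = 0.03939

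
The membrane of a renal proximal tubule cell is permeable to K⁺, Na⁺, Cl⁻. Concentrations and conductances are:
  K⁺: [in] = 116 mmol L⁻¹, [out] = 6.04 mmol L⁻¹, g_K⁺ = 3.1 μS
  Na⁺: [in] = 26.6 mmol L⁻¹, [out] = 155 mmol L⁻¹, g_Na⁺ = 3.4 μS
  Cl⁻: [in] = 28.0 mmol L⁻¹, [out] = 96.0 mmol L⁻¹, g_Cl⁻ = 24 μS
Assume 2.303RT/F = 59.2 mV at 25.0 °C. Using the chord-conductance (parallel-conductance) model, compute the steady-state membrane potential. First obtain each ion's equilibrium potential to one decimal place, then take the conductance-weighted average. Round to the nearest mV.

E_K⁺ = (59.2/1)·log₁₀(6.04/116) = -76.0 mV
E_Na⁺ = (59.2/1)·log₁₀(155/26.6) = 45.3 mV
E_Cl⁻ = (59.2/-1)·log₁₀(96.0/28.0) = -31.7 mV
Vm = (Σ gᵢEᵢ)/(Σ gᵢ) = (3.1·-76.0 + 3.4·45.3 + 24·-31.7) / (3.1 + 3.4 + 24)
= -842.38 / 30.5 = -27.62 mV

-28 mV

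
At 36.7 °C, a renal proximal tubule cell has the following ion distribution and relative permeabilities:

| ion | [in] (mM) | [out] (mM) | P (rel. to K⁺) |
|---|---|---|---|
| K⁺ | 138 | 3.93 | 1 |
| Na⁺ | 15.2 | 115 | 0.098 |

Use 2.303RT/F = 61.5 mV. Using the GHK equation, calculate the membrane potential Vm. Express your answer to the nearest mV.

Vm = 61.5 · log₁₀[(Σ P·[cation]ₒ + Σ P·[anion]ᵢ) / (Σ P·[cation]ᵢ + Σ P·[anion]ₒ)]
Numerator = 1×3.93 + 0.098×115 = 15.2
Denominator = 1×138 + 0.098×15.2 = 139.5
Vm = 61.5 · log₁₀(0.10897) = 61.5 × (-0.9627) = -59.21 mV

-59 mV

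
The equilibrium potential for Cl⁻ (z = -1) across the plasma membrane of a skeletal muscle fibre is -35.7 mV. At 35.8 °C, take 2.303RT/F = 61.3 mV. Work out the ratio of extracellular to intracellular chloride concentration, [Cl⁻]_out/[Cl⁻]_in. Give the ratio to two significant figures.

log₁₀([out]/[in]) = E·z/(61.3) = -35.7 × -1 / 61.3 = 0.5824
[out]/[in] = 10^(0.5824) = 3.823

3.8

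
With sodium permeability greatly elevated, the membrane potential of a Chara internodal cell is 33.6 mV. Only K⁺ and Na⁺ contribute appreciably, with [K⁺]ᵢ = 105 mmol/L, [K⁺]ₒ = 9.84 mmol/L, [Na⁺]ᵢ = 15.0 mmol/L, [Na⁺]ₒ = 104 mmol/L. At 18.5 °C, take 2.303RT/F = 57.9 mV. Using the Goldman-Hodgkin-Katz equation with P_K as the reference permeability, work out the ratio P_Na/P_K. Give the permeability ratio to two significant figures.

Let α = P_Na/P_K. GHK: Vm = 57.9·log₁₀[(Kₒ + α·Naₒ)/(Kᵢ + α·Naᵢ)].
10^(Vm/57.9) = 10^(33.6/57.9) = 3.8046
So 3.8046·(Kᵢ + α·Naᵢ) = Kₒ + α·Naₒ → α = (3.8046·105.0 − 9.84) / (104.0 − 3.8046·15.0)
α = (399.5 − 9.84) / (104.0 − 57.07) = 389.6/46.93 = 8.303

8.3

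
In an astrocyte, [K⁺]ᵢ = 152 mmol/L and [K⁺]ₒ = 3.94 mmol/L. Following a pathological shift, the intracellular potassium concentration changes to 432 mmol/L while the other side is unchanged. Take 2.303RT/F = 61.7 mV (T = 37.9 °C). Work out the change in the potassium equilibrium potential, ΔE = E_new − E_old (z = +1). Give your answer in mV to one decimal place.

-28.0 mV

E_old = (61.7/1)·log₁₀(3.94/152) = -97.88 mV
E_new = (61.7/1)·log₁₀(3.94/432) = -125.87 mV
ΔE = -125.87 − (-97.88) = -27.99 mV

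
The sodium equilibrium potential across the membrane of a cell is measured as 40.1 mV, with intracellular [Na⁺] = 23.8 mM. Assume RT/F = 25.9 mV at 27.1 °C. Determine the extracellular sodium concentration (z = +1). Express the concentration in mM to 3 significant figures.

Nernst: E = (25.9/1) · ln([out]/[in]), so ln([out]/[in]) = 40.1 × 1 / 25.9 = 1.5483.
[out]/[in] = e^(1.5483) = 4.703.
[out] = 4.703 × 23.8 = 111.9 mM.

112 mM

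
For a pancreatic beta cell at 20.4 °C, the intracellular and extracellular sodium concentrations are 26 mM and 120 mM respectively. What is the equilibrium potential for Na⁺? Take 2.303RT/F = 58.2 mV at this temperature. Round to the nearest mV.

39 mV

E = (58.2/z) · log₁₀([Na⁺]_out/[Na⁺]_in) with z = +1.
= (58.2/1) · log₁₀(120/26) = 58.20 · log₁₀(4.615)
= 58.20 · (0.6642) = 38.66 mV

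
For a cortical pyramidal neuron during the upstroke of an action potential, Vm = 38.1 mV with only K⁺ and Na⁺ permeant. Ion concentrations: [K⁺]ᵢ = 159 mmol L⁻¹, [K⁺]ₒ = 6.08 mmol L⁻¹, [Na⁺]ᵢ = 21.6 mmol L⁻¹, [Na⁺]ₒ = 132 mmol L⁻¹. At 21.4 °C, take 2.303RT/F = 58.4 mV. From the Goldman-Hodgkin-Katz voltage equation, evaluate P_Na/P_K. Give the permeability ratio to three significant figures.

20.2

Let α = P_Na/P_K. GHK: Vm = 58.4·log₁₀[(Kₒ + α·Naₒ)/(Kᵢ + α·Naᵢ)].
10^(Vm/58.4) = 10^(38.1/58.4) = 4.4916
So 4.4916·(Kᵢ + α·Naᵢ) = Kₒ + α·Naₒ → α = (4.4916·159.0 − 6.08) / (132.0 − 4.4916·21.6)
α = (714.2 − 6.08) / (132.0 − 97.02) = 708.1/34.98 = 20.24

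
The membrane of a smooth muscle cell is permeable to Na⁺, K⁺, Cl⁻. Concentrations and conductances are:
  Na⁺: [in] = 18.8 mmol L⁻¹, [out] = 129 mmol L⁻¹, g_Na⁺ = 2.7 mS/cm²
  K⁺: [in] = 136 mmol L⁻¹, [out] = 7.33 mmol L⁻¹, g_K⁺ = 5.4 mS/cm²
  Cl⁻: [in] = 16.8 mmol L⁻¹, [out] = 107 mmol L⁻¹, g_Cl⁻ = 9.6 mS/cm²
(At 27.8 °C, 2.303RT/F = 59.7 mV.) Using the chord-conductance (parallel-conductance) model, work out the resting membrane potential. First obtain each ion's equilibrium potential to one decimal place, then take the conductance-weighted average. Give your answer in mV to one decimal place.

E_Na⁺ = (59.7/1)·log₁₀(129/18.8) = 49.9 mV
E_K⁺ = (59.7/1)·log₁₀(7.33/136) = -75.7 mV
E_Cl⁻ = (59.7/-1)·log₁₀(107/16.8) = -48.0 mV
Vm = (Σ gᵢEᵢ)/(Σ gᵢ) = (2.7·49.9 + 5.4·-75.7 + 9.6·-48.0) / (2.7 + 5.4 + 9.6)
= -734.85 / 17.7 = -41.52 mV

-41.5 mV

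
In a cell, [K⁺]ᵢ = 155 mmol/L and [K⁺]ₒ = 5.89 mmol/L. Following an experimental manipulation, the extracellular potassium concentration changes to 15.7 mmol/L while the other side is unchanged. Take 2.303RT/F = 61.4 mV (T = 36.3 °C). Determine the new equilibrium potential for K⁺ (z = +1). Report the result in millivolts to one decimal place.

-61.1 mV

After the shift: [K⁺]_out = 15.7, [K⁺]_in = 155 mmol/L.
E_new = (61.4/1)·log₁₀(15.7/155) = 61.40 · (-0.9944) = -61.06 mV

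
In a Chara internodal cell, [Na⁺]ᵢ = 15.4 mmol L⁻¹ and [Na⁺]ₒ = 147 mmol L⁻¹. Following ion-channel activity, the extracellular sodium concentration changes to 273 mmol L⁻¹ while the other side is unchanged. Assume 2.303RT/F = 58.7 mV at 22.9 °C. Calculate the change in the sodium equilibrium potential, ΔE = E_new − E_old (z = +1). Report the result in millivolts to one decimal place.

E_old = (58.7/1)·log₁₀(147/15.4) = 57.51 mV
E_new = (58.7/1)·log₁₀(273/15.4) = 73.30 mV
ΔE = 73.30 − (57.51) = 15.78 mV

15.8 mV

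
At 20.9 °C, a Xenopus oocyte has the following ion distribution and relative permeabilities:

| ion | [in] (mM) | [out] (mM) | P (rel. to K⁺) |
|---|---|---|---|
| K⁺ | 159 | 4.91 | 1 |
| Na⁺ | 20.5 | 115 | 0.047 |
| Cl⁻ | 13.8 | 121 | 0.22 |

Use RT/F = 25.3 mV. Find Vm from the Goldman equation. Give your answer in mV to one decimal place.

-66.7 mV

Vm = 25.3 · ln[(Σ P·[cation]ₒ + Σ P·[anion]ᵢ) / (Σ P·[cation]ᵢ + Σ P·[anion]ₒ)]
Numerator = 1×4.91 + 0.047×115 + 0.22×13.8 = 13.35
Denominator = 1×159 + 0.047×20.5 + 0.22×121 = 186.6
Vm = 25.3 · ln(0.071555) = 25.3 × (-2.6373) = -66.72 mV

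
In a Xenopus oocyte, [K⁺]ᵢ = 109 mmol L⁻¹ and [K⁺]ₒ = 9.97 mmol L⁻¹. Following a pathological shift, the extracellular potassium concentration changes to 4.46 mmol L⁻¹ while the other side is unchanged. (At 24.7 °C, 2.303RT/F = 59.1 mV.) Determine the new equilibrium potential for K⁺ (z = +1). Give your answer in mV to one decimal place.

-82.0 mV

After the shift: [K⁺]_out = 4.46, [K⁺]_in = 109 mmol L⁻¹.
E_new = (59.1/1)·log₁₀(4.46/109) = 59.10 · (-1.3881) = -82.04 mV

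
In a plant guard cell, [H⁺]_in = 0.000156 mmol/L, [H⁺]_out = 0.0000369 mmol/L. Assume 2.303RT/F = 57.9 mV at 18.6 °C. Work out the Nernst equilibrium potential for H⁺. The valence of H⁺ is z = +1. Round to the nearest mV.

E = (57.9/z) · log₁₀([H⁺]_out/[H⁺]_in) with z = +1.
= (57.9/1) · log₁₀(0.0000369/0.000156) = 57.90 · log₁₀(0.2365)
= 57.90 · (-0.6261) = -36.25 mV

-36 mV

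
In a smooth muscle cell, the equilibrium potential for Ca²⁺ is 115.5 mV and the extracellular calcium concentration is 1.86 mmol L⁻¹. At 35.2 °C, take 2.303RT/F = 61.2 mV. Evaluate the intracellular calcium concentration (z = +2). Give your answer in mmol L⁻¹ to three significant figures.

0.000313 mmol L⁻¹

Nernst: E = (61.2/2) · log₁₀([out]/[in]), so log₁₀([out]/[in]) = 115.5 × 2 / 61.2 = 3.7745.
[out]/[in] = 10^(3.7745) = 5950.
[in] = 1.86 / 5950 = 0.0003126 mmol L⁻¹.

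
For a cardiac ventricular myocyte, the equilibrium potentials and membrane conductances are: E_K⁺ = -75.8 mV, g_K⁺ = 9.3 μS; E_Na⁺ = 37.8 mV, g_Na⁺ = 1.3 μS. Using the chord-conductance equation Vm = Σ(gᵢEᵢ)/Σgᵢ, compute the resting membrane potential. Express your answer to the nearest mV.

Σ gᵢEᵢ = 9.3·(-75.8) + 1.3·(37.8) = -655.80
Σ gᵢ = 9.3 + 1.3 = 10.6
Vm = -655.80 / 10.6 = -61.87 mV

-62 mV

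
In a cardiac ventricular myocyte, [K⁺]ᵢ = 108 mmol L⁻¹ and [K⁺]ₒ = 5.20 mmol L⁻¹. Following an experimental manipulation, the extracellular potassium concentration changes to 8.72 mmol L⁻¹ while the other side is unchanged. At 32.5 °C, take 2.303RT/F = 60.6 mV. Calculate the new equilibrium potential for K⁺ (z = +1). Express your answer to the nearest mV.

-66 mV

After the shift: [K⁺]_out = 8.72, [K⁺]_in = 108 mmol L⁻¹.
E_new = (60.6/1)·log₁₀(8.72/108) = 60.60 · (-1.0929) = -66.23 mV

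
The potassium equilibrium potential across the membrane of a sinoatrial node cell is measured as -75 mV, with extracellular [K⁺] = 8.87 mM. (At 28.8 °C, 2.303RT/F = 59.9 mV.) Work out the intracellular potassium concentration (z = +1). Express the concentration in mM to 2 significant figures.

Nernst: E = (59.9/1) · log₁₀([out]/[in]), so log₁₀([out]/[in]) = -75.0 × 1 / 59.9 = -1.2521.
[out]/[in] = 10^(-1.2521) = 0.05596.
[in] = 8.87 / 0.05596 = 158.5 mM.

160 mM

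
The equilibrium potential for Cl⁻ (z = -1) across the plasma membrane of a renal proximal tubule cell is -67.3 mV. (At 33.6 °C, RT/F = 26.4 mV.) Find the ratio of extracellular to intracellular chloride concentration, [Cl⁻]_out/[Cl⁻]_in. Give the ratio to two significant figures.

13

ln([out]/[in]) = E·z/(26.4) = -67.3 × -1 / 26.4 = 2.5492
[out]/[in] = e^(2.5492) = 12.8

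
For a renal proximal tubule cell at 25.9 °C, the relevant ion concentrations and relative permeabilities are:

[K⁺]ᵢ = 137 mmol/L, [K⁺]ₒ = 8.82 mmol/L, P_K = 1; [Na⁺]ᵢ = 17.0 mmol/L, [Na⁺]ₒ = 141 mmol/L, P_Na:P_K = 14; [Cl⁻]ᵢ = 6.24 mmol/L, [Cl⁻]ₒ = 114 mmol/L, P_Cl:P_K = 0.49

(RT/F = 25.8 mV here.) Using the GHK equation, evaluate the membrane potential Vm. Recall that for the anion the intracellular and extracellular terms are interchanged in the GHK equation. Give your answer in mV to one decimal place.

39.4 mV

Vm = 25.8 · ln[(Σ P·[cation]ₒ + Σ P·[anion]ᵢ) / (Σ P·[cation]ᵢ + Σ P·[anion]ₒ)]
Numerator = 1×8.82 + 14×141 + 0.49×6.24 = 1986
Denominator = 1×137 + 14×17.0 + 0.49×114 = 430.9
Vm = 25.8 · ln(4.6091) = 25.8 × (1.5280) = 39.42 mV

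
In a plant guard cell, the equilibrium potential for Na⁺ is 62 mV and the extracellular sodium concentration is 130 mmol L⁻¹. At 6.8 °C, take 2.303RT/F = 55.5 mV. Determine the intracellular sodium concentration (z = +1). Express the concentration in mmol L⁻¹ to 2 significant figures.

9.9 mmol L⁻¹

Nernst: E = (55.5/1) · log₁₀([out]/[in]), so log₁₀([out]/[in]) = 62.0 × 1 / 55.5 = 1.1171.
[out]/[in] = 10^(1.1171) = 13.1.
[in] = 130 / 13.1 = 9.927 mmol L⁻¹.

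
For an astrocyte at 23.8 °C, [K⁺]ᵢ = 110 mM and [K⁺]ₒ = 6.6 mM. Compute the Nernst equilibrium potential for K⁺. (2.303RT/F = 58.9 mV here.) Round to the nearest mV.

E = (58.9/z) · log₁₀([K⁺]_out/[K⁺]_in) with z = +1.
= (58.9/1) · log₁₀(6.6/110) = 58.90 · log₁₀(0.06)
= 58.90 · (-1.2218) = -71.97 mV

-72 mV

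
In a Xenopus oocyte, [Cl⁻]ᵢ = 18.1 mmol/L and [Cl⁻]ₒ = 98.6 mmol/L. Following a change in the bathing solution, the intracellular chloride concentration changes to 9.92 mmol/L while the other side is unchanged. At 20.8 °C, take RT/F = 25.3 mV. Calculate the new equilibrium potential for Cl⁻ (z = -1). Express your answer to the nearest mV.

-58 mV

After the shift: [Cl⁻]_out = 98.6, [Cl⁻]_in = 9.92 mmol/L.
E_new = (25.3/-1)·ln(98.6/9.92) = -25.30 · (2.2965) = -58.10 mV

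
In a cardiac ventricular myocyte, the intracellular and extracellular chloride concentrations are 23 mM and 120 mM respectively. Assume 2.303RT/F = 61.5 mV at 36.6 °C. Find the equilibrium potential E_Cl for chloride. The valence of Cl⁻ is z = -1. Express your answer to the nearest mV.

E = (61.5/z) · log₁₀([Cl⁻]_out/[Cl⁻]_in) with z = -1.
For an anion, dividing by z = -1 reverses the sign.
= (61.5/-1) · log₁₀(120/23) = -61.50 · log₁₀(5.217)
= -61.50 · (0.7175) = -44.12 mV

-44 mV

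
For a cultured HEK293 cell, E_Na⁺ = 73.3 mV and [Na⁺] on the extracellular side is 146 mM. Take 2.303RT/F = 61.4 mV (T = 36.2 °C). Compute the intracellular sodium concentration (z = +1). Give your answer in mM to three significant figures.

9.34 mM

Nernst: E = (61.4/1) · log₁₀([out]/[in]), so log₁₀([out]/[in]) = 73.3 × 1 / 61.4 = 1.1938.
[out]/[in] = 10^(1.1938) = 15.62.
[in] = 146 / 15.62 = 9.344 mM.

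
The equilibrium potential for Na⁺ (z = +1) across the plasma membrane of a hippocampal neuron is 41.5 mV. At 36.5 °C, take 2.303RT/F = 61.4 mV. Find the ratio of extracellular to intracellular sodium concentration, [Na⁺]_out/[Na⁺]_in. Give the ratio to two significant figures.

log₁₀([out]/[in]) = E·z/(61.4) = 41.5 × 1 / 61.4 = 0.6759
[out]/[in] = 10^(0.6759) = 4.741

4.7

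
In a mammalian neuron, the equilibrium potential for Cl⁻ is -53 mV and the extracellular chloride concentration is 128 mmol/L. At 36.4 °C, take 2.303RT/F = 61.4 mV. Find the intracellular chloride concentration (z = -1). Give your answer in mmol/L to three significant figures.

Nernst: E = (61.4/-1) · log₁₀([out]/[in]), so log₁₀([out]/[in]) = -53.0 × -1 / 61.4 = 0.8632.
[out]/[in] = 10^(0.8632) = 7.298.
[in] = 128 / 7.298 = 17.54 mmol/L.

17.5 mmol/L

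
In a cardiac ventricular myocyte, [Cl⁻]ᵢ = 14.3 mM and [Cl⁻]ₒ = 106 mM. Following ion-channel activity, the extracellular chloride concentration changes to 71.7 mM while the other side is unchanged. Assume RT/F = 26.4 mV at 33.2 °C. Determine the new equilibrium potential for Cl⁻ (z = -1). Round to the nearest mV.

After the shift: [Cl⁻]_out = 71.7, [Cl⁻]_in = 14.3 mM.
E_new = (26.4/-1)·ln(71.7/14.3) = -26.40 · (1.6122) = -42.56 mV

-43 mV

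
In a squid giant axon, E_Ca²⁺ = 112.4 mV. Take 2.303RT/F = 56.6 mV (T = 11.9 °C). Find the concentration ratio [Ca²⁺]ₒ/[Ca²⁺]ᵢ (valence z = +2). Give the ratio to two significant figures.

9400

log₁₀([out]/[in]) = E·z/(56.6) = 112.4 × 2 / 56.6 = 3.9717
[out]/[in] = 10^(3.9717) = 9370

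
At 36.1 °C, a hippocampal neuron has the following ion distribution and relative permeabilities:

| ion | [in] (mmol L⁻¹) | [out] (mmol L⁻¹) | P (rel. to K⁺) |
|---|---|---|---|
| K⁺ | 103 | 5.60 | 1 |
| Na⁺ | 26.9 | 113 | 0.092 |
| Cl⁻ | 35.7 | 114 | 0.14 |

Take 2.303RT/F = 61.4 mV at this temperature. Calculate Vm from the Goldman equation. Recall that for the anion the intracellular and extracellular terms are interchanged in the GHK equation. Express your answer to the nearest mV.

-47 mV

Vm = 61.4 · log₁₀[(Σ P·[cation]ₒ + Σ P·[anion]ᵢ) / (Σ P·[cation]ᵢ + Σ P·[anion]ₒ)]
Numerator = 1×5.60 + 0.092×113 + 0.14×35.7 = 20.99
Denominator = 1×103 + 0.092×26.9 + 0.14×114 = 121.4
Vm = 61.4 · log₁₀(0.17288) = 61.4 × (-0.7622) = -46.80 mV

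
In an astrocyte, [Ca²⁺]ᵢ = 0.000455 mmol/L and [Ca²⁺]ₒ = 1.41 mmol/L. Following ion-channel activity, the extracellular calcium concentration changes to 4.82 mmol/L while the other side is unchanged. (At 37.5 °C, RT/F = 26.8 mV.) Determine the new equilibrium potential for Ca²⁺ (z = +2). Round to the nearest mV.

124 mV

After the shift: [Ca²⁺]_out = 4.82, [Ca²⁺]_in = 0.000455 mmol/L.
E_new = (26.8/2)·ln(4.82/0.000455) = 13.40 · (9.2680) = 124.19 mV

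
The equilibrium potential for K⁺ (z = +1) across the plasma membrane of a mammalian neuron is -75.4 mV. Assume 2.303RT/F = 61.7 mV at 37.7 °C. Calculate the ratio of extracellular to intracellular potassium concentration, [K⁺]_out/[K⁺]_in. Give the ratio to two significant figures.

log₁₀([out]/[in]) = E·z/(61.7) = -75.4 × 1 / 61.7 = -1.2220
[out]/[in] = 10^(-1.2220) = 0.05997

0.060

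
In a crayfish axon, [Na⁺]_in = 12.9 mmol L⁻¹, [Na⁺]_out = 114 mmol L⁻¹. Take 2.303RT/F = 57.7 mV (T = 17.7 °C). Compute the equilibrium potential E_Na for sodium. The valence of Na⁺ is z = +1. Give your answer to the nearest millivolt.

55 mV

E = (57.7/z) · log₁₀([Na⁺]_out/[Na⁺]_in) with z = +1.
= (57.7/1) · log₁₀(114/12.9) = 57.70 · log₁₀(8.837)
= 57.70 · (0.9463) = 54.60 mV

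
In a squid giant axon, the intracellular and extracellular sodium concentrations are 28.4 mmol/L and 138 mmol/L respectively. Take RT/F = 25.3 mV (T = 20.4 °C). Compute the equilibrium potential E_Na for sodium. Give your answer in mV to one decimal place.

E = (25.3/z) · ln([Na⁺]_out/[Na⁺]_in) with z = +1.
= (25.3/1) · ln(138/28.4) = 25.30 · ln(4.859)
= 25.30 · (1.5809) = 40.00 mV

40.0 mV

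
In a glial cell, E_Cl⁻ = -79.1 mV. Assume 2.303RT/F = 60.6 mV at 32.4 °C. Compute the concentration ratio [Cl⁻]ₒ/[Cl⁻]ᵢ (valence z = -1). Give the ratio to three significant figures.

20.2

log₁₀([out]/[in]) = E·z/(60.6) = -79.1 × -1 / 60.6 = 1.3053
[out]/[in] = 10^(1.3053) = 20.2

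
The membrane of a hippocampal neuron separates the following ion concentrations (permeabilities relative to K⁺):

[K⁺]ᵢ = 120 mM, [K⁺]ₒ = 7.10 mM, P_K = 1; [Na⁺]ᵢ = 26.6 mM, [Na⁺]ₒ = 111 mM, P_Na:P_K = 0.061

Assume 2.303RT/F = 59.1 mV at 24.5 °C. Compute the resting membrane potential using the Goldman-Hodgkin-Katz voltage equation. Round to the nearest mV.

Vm = 59.1 · log₁₀[(Σ P·[cation]ₒ + Σ P·[anion]ᵢ) / (Σ P·[cation]ᵢ + Σ P·[anion]ₒ)]
Numerator = 1×7.10 + 0.061×111 = 13.87
Denominator = 1×120 + 0.061×26.6 = 121.6
Vm = 59.1 · log₁₀(0.11405) = 59.1 × (-0.9429) = -55.73 mV

-56 mV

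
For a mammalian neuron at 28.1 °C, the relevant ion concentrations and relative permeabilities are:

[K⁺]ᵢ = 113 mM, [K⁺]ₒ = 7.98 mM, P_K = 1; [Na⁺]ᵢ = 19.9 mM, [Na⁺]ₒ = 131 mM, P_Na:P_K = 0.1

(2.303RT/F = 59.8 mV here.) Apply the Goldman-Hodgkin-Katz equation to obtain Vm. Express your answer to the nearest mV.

-44 mV

Vm = 59.8 · log₁₀[(Σ P·[cation]ₒ + Σ P·[anion]ᵢ) / (Σ P·[cation]ᵢ + Σ P·[anion]ₒ)]
Numerator = 1×7.98 + 0.1×131 = 21.08
Denominator = 1×113 + 0.1×19.9 = 115
Vm = 59.8 · log₁₀(0.18332) = 59.8 × (-0.7368) = -44.06 mV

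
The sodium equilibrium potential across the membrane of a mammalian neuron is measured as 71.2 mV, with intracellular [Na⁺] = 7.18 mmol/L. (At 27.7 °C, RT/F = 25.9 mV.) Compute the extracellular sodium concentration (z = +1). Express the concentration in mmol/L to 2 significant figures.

110 mmol/L

Nernst: E = (25.9/1) · ln([out]/[in]), so ln([out]/[in]) = 71.2 × 1 / 25.9 = 2.7490.
[out]/[in] = e^(2.7490) = 15.63.
[out] = 15.63 × 7.18 = 112.2 mmol/L.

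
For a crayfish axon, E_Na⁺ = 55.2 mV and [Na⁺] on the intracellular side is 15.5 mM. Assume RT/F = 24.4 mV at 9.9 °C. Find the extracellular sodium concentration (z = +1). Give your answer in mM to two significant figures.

150 mM

Nernst: E = (24.4/1) · ln([out]/[in]), so ln([out]/[in]) = 55.2 × 1 / 24.4 = 2.2623.
[out]/[in] = e^(2.2623) = 9.605.
[out] = 9.605 × 15.5 = 148.9 mM.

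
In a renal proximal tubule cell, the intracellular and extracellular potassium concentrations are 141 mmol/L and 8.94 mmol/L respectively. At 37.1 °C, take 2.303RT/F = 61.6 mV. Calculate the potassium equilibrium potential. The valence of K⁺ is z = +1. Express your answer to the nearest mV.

-74 mV

E = (61.6/z) · log₁₀([K⁺]_out/[K⁺]_in) with z = +1.
= (61.6/1) · log₁₀(8.94/141) = 61.60 · log₁₀(0.0634)
= 61.60 · (-1.1979) = -73.79 mV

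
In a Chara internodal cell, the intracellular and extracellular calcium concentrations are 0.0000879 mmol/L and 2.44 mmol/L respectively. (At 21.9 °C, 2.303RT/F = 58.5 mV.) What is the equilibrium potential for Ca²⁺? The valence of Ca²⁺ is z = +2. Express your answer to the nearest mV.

130 mV

E = (58.5/z) · log₁₀([Ca²⁺]_out/[Ca²⁺]_in) with z = +2.
= (58.5/2) · log₁₀(2.44/0.0000879) = 29.25 · log₁₀(2.776e+04)
= 29.25 · (4.4434) = 129.97 mV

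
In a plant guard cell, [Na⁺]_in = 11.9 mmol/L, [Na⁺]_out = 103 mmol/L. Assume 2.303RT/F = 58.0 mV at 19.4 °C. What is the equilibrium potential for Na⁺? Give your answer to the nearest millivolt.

E = (58.0/z) · log₁₀([Na⁺]_out/[Na⁺]_in) with z = +1.
= (58.0/1) · log₁₀(103/11.9) = 58.00 · log₁₀(8.655)
= 58.00 · (0.9373) = 54.36 mV

54 mV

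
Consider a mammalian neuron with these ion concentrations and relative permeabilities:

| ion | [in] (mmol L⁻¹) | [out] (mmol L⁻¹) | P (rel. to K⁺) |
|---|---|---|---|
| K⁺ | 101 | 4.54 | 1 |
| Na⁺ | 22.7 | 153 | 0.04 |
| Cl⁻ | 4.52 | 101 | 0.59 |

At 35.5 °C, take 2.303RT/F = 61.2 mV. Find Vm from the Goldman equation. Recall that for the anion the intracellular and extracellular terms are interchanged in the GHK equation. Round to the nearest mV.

Vm = 61.2 · log₁₀[(Σ P·[cation]ₒ + Σ P·[anion]ᵢ) / (Σ P·[cation]ᵢ + Σ P·[anion]ₒ)]
Numerator = 1×4.54 + 0.04×153 + 0.59×4.52 = 13.33
Denominator = 1×101 + 0.04×22.7 + 0.59×101 = 161.5
Vm = 61.2 · log₁₀(0.08252) = 61.2 × (-1.0834) = -66.31 mV

-66 mV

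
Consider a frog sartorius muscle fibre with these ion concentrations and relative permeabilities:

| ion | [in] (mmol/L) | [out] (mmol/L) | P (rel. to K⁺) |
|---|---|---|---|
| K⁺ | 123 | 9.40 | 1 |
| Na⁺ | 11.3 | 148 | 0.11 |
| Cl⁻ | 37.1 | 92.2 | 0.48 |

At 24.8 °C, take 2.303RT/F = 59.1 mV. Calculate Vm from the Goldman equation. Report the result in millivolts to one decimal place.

Vm = 59.1 · log₁₀[(Σ P·[cation]ₒ + Σ P·[anion]ᵢ) / (Σ P·[cation]ᵢ + Σ P·[anion]ₒ)]
Numerator = 1×9.40 + 0.11×148 + 0.48×37.1 = 43.49
Denominator = 1×123 + 0.11×11.3 + 0.48×92.2 = 168.5
Vm = 59.1 · log₁₀(0.25809) = 59.1 × (-0.5882) = -34.76 mV

-34.8 mV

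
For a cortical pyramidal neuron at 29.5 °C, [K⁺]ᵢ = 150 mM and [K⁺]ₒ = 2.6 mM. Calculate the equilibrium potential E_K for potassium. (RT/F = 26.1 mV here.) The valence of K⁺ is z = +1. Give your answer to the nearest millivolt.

-106 mV

E = (26.1/z) · ln([K⁺]_out/[K⁺]_in) with z = +1.
= (26.1/1) · ln(2.6/150) = 26.10 · ln(0.01733)
= 26.10 · (-4.0551) = -105.84 mV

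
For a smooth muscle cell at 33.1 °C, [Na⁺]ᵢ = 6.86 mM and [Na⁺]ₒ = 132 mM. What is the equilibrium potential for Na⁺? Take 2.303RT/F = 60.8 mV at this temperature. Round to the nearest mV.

E = (60.8/z) · log₁₀([Na⁺]_out/[Na⁺]_in) with z = +1.
= (60.8/1) · log₁₀(132/6.86) = 60.80 · log₁₀(19.24)
= 60.80 · (1.2842) = 78.08 mV

78 mV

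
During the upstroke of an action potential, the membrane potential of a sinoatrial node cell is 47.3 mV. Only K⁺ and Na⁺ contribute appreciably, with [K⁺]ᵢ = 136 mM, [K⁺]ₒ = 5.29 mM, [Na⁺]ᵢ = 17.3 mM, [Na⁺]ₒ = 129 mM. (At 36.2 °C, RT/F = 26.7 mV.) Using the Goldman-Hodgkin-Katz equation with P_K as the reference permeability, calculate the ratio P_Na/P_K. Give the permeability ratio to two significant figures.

Let α = P_Na/P_K. GHK: Vm = 26.7·ln[(Kₒ + α·Naₒ)/(Kᵢ + α·Naᵢ)].
e^(Vm/26.7) = e^(47.3/26.7) = 5.8799
So 5.8799·(Kᵢ + α·Naᵢ) = Kₒ + α·Naₒ → α = (5.8799·136.0 − 5.29) / (129.0 − 5.8799·17.3)
α = (799.7 − 5.29) / (129.0 − 101.7) = 794.4/27.28 = 29.12

29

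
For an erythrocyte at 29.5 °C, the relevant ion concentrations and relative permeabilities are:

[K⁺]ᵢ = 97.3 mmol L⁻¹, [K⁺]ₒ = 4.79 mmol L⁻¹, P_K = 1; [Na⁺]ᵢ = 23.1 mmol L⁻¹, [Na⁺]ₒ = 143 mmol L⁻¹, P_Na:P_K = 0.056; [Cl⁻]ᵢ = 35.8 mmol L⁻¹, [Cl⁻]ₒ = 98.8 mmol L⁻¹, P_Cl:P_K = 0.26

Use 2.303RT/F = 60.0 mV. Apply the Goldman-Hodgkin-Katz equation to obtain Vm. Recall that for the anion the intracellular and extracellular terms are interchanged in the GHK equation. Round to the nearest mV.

-45 mV

Vm = 60.0 · log₁₀[(Σ P·[cation]ₒ + Σ P·[anion]ᵢ) / (Σ P·[cation]ᵢ + Σ P·[anion]ₒ)]
Numerator = 1×4.79 + 0.056×143 + 0.26×35.8 = 22.11
Denominator = 1×97.3 + 0.056×23.1 + 0.26×98.8 = 124.3
Vm = 60.0 · log₁₀(0.17787) = 60.0 × (-0.7499) = -44.99 mV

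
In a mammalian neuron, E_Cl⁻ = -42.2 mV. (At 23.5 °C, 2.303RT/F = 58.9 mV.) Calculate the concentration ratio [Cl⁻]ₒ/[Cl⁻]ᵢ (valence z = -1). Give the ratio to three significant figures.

log₁₀([out]/[in]) = E·z/(58.9) = -42.2 × -1 / 58.9 = 0.7165
[out]/[in] = 10^(0.7165) = 5.206

5.21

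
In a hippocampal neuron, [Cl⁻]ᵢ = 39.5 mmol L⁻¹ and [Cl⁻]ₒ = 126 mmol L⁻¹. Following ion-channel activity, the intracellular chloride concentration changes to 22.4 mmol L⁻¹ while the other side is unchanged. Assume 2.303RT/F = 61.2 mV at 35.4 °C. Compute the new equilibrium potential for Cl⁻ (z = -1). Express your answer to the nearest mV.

After the shift: [Cl⁻]_out = 126, [Cl⁻]_in = 22.4 mmol L⁻¹.
E_new = (61.2/-1)·log₁₀(126/22.4) = -61.20 · (0.7501) = -45.91 mV

-46 mV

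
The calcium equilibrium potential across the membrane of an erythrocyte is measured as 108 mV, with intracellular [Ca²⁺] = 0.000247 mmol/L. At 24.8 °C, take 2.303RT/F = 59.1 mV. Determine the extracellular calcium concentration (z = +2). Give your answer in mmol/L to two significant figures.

Nernst: E = (59.1/2) · log₁₀([out]/[in]), so log₁₀([out]/[in]) = 108.0 × 2 / 59.1 = 3.6548.
[out]/[in] = 10^(3.6548) = 4517.
[out] = 4517 × 0.000247 = 1.116 mmol/L.

1.1 mmol/L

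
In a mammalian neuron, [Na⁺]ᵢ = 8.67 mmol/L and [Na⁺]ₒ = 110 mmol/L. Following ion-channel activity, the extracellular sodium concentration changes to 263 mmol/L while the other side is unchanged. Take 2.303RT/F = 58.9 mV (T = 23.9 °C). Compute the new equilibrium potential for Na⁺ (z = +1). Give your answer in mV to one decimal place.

After the shift: [Na⁺]_out = 263, [Na⁺]_in = 8.67 mmol/L.
E_new = (58.9/1)·log₁₀(263/8.67) = 58.90 · (1.4819) = 87.29 mV

87.3 mV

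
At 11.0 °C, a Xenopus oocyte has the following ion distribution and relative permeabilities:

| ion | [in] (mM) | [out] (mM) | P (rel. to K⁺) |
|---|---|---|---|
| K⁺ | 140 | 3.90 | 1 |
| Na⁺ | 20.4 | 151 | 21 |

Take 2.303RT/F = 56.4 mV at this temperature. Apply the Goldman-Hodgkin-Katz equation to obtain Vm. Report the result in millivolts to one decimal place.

42.1 mV

Vm = 56.4 · log₁₀[(Σ P·[cation]ₒ + Σ P·[anion]ᵢ) / (Σ P·[cation]ᵢ + Σ P·[anion]ₒ)]
Numerator = 1×3.90 + 21×151 = 3175
Denominator = 1×140 + 21×20.4 = 568.4
Vm = 56.4 · log₁₀(5.5857) = 56.4 × (0.7471) = 42.14 mV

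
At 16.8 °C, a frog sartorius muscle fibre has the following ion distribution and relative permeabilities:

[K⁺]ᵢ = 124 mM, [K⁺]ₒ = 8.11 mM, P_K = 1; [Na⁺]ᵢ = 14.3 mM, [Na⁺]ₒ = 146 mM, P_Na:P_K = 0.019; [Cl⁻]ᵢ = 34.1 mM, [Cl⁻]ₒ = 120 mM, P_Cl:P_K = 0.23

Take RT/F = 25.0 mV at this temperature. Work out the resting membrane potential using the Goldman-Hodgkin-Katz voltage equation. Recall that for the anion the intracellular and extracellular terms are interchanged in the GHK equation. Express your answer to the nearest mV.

Vm = 25.0 · ln[(Σ P·[cation]ₒ + Σ P·[anion]ᵢ) / (Σ P·[cation]ᵢ + Σ P·[anion]ₒ)]
Numerator = 1×8.11 + 0.019×146 + 0.23×34.1 = 18.73
Denominator = 1×124 + 0.019×14.3 + 0.23×120 = 151.9
Vm = 25.0 · ln(0.12331) = 25.0 × (-2.0931) = -52.33 mV

-52 mV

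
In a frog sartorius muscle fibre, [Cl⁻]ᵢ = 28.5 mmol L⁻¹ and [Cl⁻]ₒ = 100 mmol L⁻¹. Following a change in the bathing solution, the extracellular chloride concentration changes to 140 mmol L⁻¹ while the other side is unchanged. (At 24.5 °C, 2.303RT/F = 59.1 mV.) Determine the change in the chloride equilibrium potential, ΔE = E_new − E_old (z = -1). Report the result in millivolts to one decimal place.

-8.6 mV

E_old = (59.1/-1)·log₁₀(100/28.5) = -32.22 mV
E_new = (59.1/-1)·log₁₀(140/28.5) = -40.85 mV
ΔE = -40.85 − (-32.22) = -8.64 mV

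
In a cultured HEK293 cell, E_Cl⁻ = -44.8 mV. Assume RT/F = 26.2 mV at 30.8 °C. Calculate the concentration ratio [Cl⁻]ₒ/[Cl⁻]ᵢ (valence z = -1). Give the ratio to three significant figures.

ln([out]/[in]) = E·z/(26.2) = -44.8 × -1 / 26.2 = 1.7099
[out]/[in] = e^(1.7099) = 5.529

5.53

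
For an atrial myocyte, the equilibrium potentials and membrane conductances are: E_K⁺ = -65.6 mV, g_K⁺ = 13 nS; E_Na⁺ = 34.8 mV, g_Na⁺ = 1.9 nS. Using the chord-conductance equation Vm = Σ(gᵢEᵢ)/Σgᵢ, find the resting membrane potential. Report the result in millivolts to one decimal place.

-52.8 mV

Σ gᵢEᵢ = 13·(-65.6) + 1.9·(34.8) = -786.68
Σ gᵢ = 13 + 1.9 = 14.9
Vm = -786.68 / 14.9 = -52.80 mV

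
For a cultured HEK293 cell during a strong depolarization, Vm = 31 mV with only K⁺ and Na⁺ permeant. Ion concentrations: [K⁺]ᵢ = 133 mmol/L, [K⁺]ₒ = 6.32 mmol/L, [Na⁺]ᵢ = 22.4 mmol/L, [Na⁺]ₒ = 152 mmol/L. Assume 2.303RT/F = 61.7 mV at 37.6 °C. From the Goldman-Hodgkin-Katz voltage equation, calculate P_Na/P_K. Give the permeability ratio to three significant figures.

5.16

Let α = P_Na/P_K. GHK: Vm = 61.7·log₁₀[(Kₒ + α·Naₒ)/(Kᵢ + α·Naᵢ)].
10^(Vm/61.7) = 10^(31.0/61.7) = 3.18
So 3.18·(Kᵢ + α·Naᵢ) = Kₒ + α·Naₒ → α = (3.18·133.0 − 6.32) / (152.0 − 3.18·22.4)
α = (422.9 − 6.32) / (152.0 − 71.23) = 416.6/80.77 = 5.158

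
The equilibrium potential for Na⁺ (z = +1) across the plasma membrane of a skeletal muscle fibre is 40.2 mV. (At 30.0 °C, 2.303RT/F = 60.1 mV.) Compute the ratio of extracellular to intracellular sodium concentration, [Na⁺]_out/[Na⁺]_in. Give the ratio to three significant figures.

4.67

log₁₀([out]/[in]) = E·z/(60.1) = 40.2 × 1 / 60.1 = 0.6689
[out]/[in] = 10^(0.6689) = 4.665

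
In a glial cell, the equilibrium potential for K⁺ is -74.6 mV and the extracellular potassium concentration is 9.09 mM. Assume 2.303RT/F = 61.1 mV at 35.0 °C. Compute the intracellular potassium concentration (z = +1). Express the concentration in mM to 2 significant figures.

150 mM

Nernst: E = (61.1/1) · log₁₀([out]/[in]), so log₁₀([out]/[in]) = -74.6 × 1 / 61.1 = -1.2209.
[out]/[in] = 10^(-1.2209) = 0.06012.
[in] = 9.09 / 0.06012 = 151.2 mM.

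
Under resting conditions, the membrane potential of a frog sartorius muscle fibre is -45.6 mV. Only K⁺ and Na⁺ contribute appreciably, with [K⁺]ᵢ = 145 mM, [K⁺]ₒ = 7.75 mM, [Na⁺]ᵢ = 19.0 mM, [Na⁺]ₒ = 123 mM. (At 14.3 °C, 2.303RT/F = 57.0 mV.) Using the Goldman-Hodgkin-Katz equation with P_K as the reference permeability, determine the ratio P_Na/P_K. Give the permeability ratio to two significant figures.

0.13

Let α = P_Na/P_K. GHK: Vm = 57.0·log₁₀[(Kₒ + α·Naₒ)/(Kᵢ + α·Naᵢ)].
10^(Vm/57.0) = 10^(-45.6/57.0) = 0.15849
So 0.15849·(Kᵢ + α·Naᵢ) = Kₒ + α·Naₒ → α = (0.15849·145.0 − 7.75) / (123.0 − 0.15849·19.0)
α = (22.98 − 7.75) / (123.0 − 3.011) = 15.23/120 = 0.1269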